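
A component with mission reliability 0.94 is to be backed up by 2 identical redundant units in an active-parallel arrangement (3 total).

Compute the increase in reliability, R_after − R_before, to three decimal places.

0.060

R_before = 0.94
R_after = 1 − (1 − 0.94)^3 = 1.000
ΔR = 1.000 − 0.94 = 0.060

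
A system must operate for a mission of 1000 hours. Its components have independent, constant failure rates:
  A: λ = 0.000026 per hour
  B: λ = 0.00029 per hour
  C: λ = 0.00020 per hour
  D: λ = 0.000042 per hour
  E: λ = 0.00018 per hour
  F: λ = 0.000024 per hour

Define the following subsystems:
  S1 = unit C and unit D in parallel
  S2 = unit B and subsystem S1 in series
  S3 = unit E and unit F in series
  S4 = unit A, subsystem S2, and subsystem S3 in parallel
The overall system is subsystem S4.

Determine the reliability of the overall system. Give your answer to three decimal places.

R(A) = exp(−0.000026 × 1000) = 0.97434
R(B) = exp(−0.00029 × 1000) = 0.74826
R(C) = exp(−0.00020 × 1000) = 0.81873
R(D) = exp(−0.000042 × 1000) = 0.95887
R(E) = exp(−0.00018 × 1000) = 0.83527
R(F) = exp(−0.000024 × 1000) = 0.97629
Parallel (C and D): 1 − (1 − 0.81873)(1 − 0.95887) = 0.99254
Series (B and [0.99254]): 0.74826 × 0.99254 = 0.74268
Series (E and F): 0.83527 × 0.97629 = 0.81547
Parallel (A, [0.74268], and [0.81547]): 1 − (1 − 0.97434)(1 − 0.74268)(1 − 0.81547) = 0.999

0.999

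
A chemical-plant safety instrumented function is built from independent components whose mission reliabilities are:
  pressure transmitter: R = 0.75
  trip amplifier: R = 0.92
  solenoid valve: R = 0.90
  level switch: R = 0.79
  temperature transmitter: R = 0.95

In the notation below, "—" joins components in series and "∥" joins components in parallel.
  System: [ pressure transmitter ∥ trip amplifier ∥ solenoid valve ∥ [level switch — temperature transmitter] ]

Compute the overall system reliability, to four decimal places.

Series (level switch and temperature transmitter): 0.790000 × 0.950000 = 0.750500
Parallel (pressure transmitter, trip amplifier, solenoid valve, and [0.750500]): 1 − (1 − 0.750000)(1 − 0.920000)(1 − 0.900000)(1 − 0.750500) = 0.9995

0.9995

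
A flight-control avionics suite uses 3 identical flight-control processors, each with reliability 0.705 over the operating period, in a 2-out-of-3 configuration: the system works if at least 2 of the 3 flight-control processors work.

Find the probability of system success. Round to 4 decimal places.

0.7903

R = Σ_{i=2}^{3} C(3,i) p^i (1−p)^{3−i} with p = 0.705
C(3,2)·0.705^2·0.295^1 = 0.439867
C(3,3)·0.705^3·0.295^0 = 0.350403
Sum = 0.7903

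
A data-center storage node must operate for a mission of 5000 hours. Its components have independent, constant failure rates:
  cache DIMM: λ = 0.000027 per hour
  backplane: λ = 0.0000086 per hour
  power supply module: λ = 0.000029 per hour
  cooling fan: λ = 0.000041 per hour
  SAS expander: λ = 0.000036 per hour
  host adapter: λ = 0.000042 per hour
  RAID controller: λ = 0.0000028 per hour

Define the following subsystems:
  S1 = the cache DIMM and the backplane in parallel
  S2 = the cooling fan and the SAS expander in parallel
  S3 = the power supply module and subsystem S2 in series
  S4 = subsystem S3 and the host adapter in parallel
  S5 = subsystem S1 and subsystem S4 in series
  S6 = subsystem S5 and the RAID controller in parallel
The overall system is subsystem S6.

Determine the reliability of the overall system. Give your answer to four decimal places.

0.9995

R(cache DIMM) = exp(−0.000027 × 5000) = 0.873716
R(backplane) = exp(−0.0000086 × 5000) = 0.957911
R(power supply module) = exp(−0.000029 × 5000) = 0.865022
R(cooling fan) = exp(−0.000041 × 5000) = 0.814647
R(SAS expander) = exp(−0.000036 × 5000) = 0.835270
R(host adapter) = exp(−0.000042 × 5000) = 0.810584
R(RAID controller) = exp(−0.0000028 × 5000) = 0.986098
Parallel (cache DIMM and backplane): 1 − (1 − 0.873716)(1 − 0.957911) = 0.994685
Parallel (cooling fan and SAS expander): 1 − (1 − 0.814647)(1 − 0.835270) = 0.969467
Series (power supply module and [0.969467]): 0.865022 × 0.969467 = 0.838610
Parallel ([0.838610] and host adapter): 1 − (1 − 0.838610)(1 − 0.810584) = 0.969430
Series ([0.994685] and [0.969430]): 0.994685 × 0.969430 = 0.964277
Parallel ([0.964277] and RAID controller): 1 − (1 − 0.964277)(1 − 0.986098) = 0.9995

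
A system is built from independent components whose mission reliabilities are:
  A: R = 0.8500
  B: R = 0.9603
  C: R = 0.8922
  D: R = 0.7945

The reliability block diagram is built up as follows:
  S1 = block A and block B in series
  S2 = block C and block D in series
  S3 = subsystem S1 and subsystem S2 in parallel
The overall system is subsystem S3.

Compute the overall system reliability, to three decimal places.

0.947

Series (A and B): 0.85000 × 0.96030 = 0.81626
Series (C and D): 0.89220 × 0.79450 = 0.70885
Parallel ([0.81626] and [0.70885]): 1 − (1 − 0.81626)(1 − 0.70885) = 0.947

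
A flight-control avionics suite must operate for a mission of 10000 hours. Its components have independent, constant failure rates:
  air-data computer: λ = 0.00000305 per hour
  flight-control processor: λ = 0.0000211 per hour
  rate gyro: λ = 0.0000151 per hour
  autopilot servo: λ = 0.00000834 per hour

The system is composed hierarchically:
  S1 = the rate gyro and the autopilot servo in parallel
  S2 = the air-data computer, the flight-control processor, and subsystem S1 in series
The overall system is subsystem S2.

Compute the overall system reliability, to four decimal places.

0.7766

R(air-data computer) = exp(−0.00000305 × 10000) = 0.969960
R(flight-control processor) = exp(−0.0000211 × 10000) = 0.809774
R(rate gyro) = exp(−0.0000151 × 10000) = 0.859848
R(autopilot servo) = exp(−0.00000834 × 10000) = 0.919983
Parallel (rate gyro and autopilot servo): 1 − (1 − 0.859848)(1 − 0.919983) = 0.988785
Series (air-data computer, flight-control processor, and [0.988785]): 0.969960 × 0.809774 × 0.988785 = 0.7766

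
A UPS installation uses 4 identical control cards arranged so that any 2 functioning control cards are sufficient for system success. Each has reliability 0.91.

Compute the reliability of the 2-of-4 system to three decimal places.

0.997

R = Σ_{i=2}^{4} C(4,i) p^i (1−p)^{4−i} with p = 0.91
C(4,2)·0.91^2·0.09^2 = 0.04025
C(4,3)·0.91^3·0.09^1 = 0.27129
C(4,4)·0.91^4·0.09^0 = 0.68575
Sum = 0.997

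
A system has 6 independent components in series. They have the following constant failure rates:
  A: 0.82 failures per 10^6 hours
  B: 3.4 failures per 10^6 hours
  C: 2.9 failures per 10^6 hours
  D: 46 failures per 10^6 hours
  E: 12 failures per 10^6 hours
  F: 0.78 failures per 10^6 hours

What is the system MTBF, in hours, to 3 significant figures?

15200

Series of exponential components: λ_sys = Σ λ_i
λ_sys = 0.00000082 + 0.0000034 + 0.0000029 + 0.000046 + 0.000012 + 0.00000078 = 6.5900e-05 /h
MTBF = 1 / λ_sys = 15200 h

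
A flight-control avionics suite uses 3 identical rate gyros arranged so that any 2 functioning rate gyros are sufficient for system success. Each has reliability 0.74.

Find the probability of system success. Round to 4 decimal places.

R = Σ_{i=2}^{3} C(3,i) p^i (1−p)^{3−i} with p = 0.74
C(3,2)·0.74^2·0.26^1 = 0.427128
C(3,3)·0.74^3·0.26^0 = 0.405224
Sum = 0.8324

0.8324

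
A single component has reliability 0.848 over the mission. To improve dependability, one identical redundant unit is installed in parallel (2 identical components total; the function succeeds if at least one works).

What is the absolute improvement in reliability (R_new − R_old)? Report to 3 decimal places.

0.129

R_before = 0.848
R_after = 1 − (1 − 0.848)^2 = 0.977
ΔR = 0.977 − 0.848 = 0.129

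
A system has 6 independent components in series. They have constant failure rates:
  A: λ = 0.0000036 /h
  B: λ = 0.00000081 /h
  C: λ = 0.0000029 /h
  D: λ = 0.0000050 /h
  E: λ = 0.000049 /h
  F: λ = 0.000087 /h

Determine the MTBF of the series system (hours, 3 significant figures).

6740

Series of exponential components: λ_sys = Σ λ_i
λ_sys = 0.0000036 + 0.00000081 + 0.0000029 + 0.0000050 + 0.000049 + 0.000087 = 1.4831e-04 /h
MTBF = 1 / λ_sys = 6740 h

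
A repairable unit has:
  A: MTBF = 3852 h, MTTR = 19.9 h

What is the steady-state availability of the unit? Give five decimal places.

A(A) = MTBF/(MTBF+MTTR) = 3852/(3852+19.9) = 0.99486

0.99486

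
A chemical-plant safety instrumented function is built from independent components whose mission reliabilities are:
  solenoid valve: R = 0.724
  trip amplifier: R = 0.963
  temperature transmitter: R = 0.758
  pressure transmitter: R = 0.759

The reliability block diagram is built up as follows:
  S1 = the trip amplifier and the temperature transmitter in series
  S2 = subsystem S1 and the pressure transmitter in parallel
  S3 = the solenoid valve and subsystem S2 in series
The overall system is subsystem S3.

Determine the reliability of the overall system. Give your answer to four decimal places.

0.6769

Series (trip amplifier and temperature transmitter): 0.963000 × 0.758000 = 0.729954
Parallel ([0.729954] and pressure transmitter): 1 − (1 − 0.729954)(1 − 0.759000) = 0.934919
Series (solenoid valve and [0.934919]): 0.724000 × 0.934919 = 0.6769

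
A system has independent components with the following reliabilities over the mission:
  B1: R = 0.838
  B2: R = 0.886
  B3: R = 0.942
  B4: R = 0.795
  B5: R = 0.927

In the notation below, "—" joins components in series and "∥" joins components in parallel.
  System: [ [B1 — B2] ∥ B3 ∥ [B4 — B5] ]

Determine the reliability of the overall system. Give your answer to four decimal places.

Series (B1 and B2): 0.838000 × 0.886000 = 0.742468
Series (B4 and B5): 0.795000 × 0.927000 = 0.736965
Parallel ([0.742468], B3, and [0.736965]): 1 − (1 − 0.742468)(1 − 0.942000)(1 − 0.736965) = 0.9961

0.9961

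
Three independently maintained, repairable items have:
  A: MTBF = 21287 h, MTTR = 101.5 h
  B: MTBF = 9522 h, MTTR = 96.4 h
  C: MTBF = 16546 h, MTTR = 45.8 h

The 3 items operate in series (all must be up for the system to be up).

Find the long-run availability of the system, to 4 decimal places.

0.9826

A(A) = MTBF/(MTBF+MTTR) = 21287/(21287+101.5) = 0.995254
A(B) = MTBF/(MTBF+MTTR) = 9522/(9522+96.4) = 0.989978
A(C) = MTBF/(MTBF+MTTR) = 16546/(16546+45.8) = 0.997240
Series availability: 0.995254 × 0.989978 × 0.997240 = 0.9826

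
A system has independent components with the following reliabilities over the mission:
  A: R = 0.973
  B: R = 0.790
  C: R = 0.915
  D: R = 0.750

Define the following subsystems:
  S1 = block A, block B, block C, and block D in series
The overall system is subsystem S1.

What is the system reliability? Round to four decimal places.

0.5275

Series (A, B, C, and D): 0.973000 × 0.790000 × 0.915000 × 0.750000 = 0.5275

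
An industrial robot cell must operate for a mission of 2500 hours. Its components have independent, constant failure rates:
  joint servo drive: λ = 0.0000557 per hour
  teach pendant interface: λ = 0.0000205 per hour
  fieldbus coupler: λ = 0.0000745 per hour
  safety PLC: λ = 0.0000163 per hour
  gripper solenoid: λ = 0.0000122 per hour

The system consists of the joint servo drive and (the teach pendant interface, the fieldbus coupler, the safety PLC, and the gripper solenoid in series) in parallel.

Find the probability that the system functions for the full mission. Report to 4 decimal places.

0.9655

R(joint servo drive) = exp(−0.0000557 × 2500) = 0.870010
R(teach pendant interface) = exp(−0.0000205 × 2500) = 0.950041
R(fieldbus coupler) = exp(−0.0000745 × 2500) = 0.830066
R(safety PLC) = exp(−0.0000163 × 2500) = 0.960069
R(gripper solenoid) = exp(−0.0000122 × 2500) = 0.969960
Series (teach pendant interface, fieldbus coupler, safety PLC, and gripper solenoid): 0.950041 × 0.830066 × 0.960069 × 0.969960 = 0.734364
Parallel (joint servo drive and [0.734364]): 1 − (1 − 0.870010)(1 − 0.734364) = 0.9655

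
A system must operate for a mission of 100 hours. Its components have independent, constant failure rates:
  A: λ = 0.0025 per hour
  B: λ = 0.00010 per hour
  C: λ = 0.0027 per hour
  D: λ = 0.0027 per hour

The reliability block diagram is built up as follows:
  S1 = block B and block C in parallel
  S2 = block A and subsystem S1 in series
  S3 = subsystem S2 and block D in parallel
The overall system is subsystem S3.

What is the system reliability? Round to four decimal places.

0.9472

R(A) = exp(−0.0025 × 100) = 0.778801
R(B) = exp(−0.00010 × 100) = 0.990050
R(C) = exp(−0.0027 × 100) = 0.763379
R(D) = exp(−0.0027 × 100) = 0.763379
Parallel (B and C): 1 − (1 − 0.990050)(1 − 0.763379) = 0.997646
Series (A and [0.997646]): 0.778801 × 0.997646 = 0.776968
Parallel ([0.776968] and D): 1 − (1 − 0.776968)(1 − 0.763379) = 0.9472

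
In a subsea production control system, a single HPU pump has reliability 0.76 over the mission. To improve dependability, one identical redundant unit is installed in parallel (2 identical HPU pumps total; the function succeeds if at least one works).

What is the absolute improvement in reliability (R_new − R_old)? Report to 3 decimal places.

0.182

R_before = 0.76
R_after = 1 − (1 − 0.76)^2 = 0.942
ΔR = 0.942 − 0.76 = 0.182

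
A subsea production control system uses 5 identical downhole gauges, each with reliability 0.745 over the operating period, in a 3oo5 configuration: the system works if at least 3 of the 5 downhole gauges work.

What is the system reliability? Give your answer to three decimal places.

0.891

R = Σ_{i=3}^{5} C(5,i) p^i (1−p)^{5−i} with p = 0.745
C(5,3)·0.745^3·0.255^2 = 0.26887
C(5,4)·0.745^4·0.255^1 = 0.39277
C(5,5)·0.745^5·0.255^0 = 0.22950
Sum = 0.891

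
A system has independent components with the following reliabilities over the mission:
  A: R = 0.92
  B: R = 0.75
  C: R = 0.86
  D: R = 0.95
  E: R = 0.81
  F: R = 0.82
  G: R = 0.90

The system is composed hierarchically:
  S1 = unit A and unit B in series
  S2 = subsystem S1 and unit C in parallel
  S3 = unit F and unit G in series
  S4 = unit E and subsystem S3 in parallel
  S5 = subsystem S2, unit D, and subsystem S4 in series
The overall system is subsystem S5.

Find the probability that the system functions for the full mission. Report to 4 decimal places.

0.8635

Series (A and B): 0.920000 × 0.750000 = 0.690000
Parallel ([0.690000] and C): 1 − (1 − 0.690000)(1 − 0.860000) = 0.956600
Series (F and G): 0.820000 × 0.900000 = 0.738000
Parallel (E and [0.738000]): 1 − (1 − 0.810000)(1 − 0.738000) = 0.950220
Series ([0.956600], D, and [0.950220]): 0.956600 × 0.950000 × 0.950220 = 0.8635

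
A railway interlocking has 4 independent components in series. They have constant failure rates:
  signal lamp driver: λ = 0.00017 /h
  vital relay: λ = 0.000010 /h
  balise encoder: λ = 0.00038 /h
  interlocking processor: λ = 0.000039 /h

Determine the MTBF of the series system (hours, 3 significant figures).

Series of exponential components: λ_sys = Σ λ_i
λ_sys = 0.00017 + 0.000010 + 0.00038 + 0.000039 = 5.9900e-04 /h
MTBF = 1 / λ_sys = 1670 h

1670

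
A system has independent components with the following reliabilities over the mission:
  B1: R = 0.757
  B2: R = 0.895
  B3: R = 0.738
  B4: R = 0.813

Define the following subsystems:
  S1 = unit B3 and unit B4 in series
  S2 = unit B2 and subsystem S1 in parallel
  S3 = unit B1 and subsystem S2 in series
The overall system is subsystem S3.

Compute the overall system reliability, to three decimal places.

Series (B3 and B4): 0.73800 × 0.81300 = 0.59999
Parallel (B2 and [0.59999]): 1 − (1 − 0.89500)(1 − 0.59999) = 0.95800
Series (B1 and [0.95800]): 0.75700 × 0.95800 = 0.725

0.725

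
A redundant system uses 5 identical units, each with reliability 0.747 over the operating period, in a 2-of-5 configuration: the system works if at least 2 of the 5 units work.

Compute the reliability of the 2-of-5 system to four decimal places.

R = Σ_{i=2}^{5} C(5,i) p^i (1−p)^{5−i} with p = 0.747
C(5,2)·0.747^2·0.253^3 = 0.090366
C(5,3)·0.747^3·0.253^2 = 0.266810
C(5,4)·0.747^4·0.253^1 = 0.393888
C(5,5)·0.747^5·0.253^0 = 0.232596
Sum = 0.9837

0.9837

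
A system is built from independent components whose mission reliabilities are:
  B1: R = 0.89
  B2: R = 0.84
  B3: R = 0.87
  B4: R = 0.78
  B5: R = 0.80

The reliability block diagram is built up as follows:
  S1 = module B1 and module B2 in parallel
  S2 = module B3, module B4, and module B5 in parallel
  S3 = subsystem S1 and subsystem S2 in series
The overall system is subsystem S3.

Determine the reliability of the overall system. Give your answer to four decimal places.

Parallel (B1 and B2): 1 − (1 − 0.890000)(1 − 0.840000) = 0.982400
Parallel (B3, B4, and B5): 1 − (1 − 0.870000)(1 − 0.780000)(1 − 0.800000) = 0.994280
Series ([0.982400] and [0.994280]): 0.982400 × 0.994280 = 0.9768

0.9768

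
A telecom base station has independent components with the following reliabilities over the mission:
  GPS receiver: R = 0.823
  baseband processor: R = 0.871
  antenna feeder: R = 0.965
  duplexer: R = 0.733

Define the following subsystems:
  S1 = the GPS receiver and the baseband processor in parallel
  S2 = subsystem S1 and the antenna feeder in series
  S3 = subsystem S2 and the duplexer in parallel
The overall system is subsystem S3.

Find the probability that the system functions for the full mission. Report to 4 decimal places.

Parallel (GPS receiver and baseband processor): 1 − (1 − 0.823000)(1 − 0.871000) = 0.977167
Series ([0.977167] and antenna feeder): 0.977167 × 0.965000 = 0.942966
Parallel ([0.942966] and duplexer): 1 − (1 − 0.942966)(1 − 0.733000) = 0.9848

0.9848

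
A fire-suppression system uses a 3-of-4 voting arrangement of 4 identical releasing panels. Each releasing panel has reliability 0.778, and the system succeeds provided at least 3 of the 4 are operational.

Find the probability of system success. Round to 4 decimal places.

R = Σ_{i=3}^{4} C(4,i) p^i (1−p)^{4−i} with p = 0.778
C(4,3)·0.778^3·0.222^1 = 0.418169
C(4,4)·0.778^4·0.222^0 = 0.366369
Sum = 0.7845

0.7845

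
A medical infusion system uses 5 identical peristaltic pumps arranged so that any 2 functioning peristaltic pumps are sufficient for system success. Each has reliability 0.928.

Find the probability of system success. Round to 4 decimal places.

R = Σ_{i=2}^{5} C(5,i) p^i (1−p)^{5−i} with p = 0.928
C(5,2)·0.928^2·0.072^3 = 0.003214
C(5,3)·0.928^3·0.072^2 = 0.041429
C(5,4)·0.928^4·0.072^1 = 0.266990
C(5,5)·0.928^5·0.072^0 = 0.688240
Sum = 0.9999

0.9999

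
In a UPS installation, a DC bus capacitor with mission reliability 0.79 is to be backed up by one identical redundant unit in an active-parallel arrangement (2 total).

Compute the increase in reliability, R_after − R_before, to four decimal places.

R_before = 0.79
R_after = 1 − (1 − 0.79)^2 = 0.9559
ΔR = 0.9559 − 0.79 = 0.1659

0.1659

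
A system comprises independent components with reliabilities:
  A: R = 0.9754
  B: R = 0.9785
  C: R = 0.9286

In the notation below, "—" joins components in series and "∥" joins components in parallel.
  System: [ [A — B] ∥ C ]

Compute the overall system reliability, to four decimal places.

Series (A and B): 0.975400 × 0.978500 = 0.954429
Parallel ([0.954429] and C): 1 − (1 − 0.954429)(1 − 0.928600) = 0.9967

0.9967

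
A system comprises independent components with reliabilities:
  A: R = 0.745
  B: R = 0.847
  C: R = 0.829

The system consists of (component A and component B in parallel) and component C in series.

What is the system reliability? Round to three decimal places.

Parallel (A and B): 1 − (1 − 0.74500)(1 − 0.84700) = 0.96099
Series ([0.96099] and C): 0.96099 × 0.82900 = 0.797

0.797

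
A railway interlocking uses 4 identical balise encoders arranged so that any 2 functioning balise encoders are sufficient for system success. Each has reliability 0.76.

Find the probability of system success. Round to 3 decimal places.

0.955

R = Σ_{i=2}^{4} C(4,i) p^i (1−p)^{4−i} with p = 0.76
C(4,2)·0.76^2·0.24^2 = 0.19962
C(4,3)·0.76^3·0.24^1 = 0.42142
C(4,4)·0.76^4·0.24^0 = 0.33362
Sum = 0.955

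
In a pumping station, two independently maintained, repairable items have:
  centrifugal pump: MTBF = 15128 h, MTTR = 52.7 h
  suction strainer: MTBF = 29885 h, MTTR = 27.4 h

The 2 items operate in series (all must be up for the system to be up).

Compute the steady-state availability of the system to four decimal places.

A(centrifugal pump) = MTBF/(MTBF+MTTR) = 15128/(15128+52.7) = 0.996528
A(suction strainer) = MTBF/(MTBF+MTTR) = 29885/(29885+27.4) = 0.999084
Series availability: 0.996528 × 0.999084 = 0.9956

0.9956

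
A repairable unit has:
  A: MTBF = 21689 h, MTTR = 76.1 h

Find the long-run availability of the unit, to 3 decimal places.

A(A) = MTBF/(MTBF+MTTR) = 21689/(21689+76.1) = 0.997

0.997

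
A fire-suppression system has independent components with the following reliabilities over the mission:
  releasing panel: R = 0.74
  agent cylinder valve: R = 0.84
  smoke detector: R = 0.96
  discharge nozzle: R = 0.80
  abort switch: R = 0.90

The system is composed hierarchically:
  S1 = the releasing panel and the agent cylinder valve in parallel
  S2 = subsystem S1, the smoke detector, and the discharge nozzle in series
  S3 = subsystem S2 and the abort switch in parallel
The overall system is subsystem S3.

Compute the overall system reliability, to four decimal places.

0.9736

Parallel (releasing panel and agent cylinder valve): 1 − (1 − 0.740000)(1 − 0.840000) = 0.958400
Series ([0.958400], smoke detector, and discharge nozzle): 0.958400 × 0.960000 × 0.800000 = 0.736051
Parallel ([0.736051] and abort switch): 1 − (1 − 0.736051)(1 − 0.900000) = 0.9736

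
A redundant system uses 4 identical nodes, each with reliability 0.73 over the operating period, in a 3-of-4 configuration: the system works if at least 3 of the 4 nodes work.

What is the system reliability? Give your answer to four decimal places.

0.7041

R = Σ_{i=3}^{4} C(4,i) p^i (1−p)^{4−i} with p = 0.73
C(4,3)·0.73^3·0.27^1 = 0.420138
C(4,4)·0.73^4·0.27^0 = 0.283982
Sum = 0.7041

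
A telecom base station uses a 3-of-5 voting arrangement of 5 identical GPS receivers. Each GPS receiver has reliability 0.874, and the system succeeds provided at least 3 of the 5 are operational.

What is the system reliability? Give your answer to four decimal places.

0.9836

R = Σ_{i=3}^{5} C(5,i) p^i (1−p)^{5−i} with p = 0.874
C(5,3)·0.874^3·0.126^2 = 0.105993
C(5,4)·0.874^4·0.126^1 = 0.367609
C(5,5)·0.874^5·0.126^0 = 0.509985
Sum = 0.9836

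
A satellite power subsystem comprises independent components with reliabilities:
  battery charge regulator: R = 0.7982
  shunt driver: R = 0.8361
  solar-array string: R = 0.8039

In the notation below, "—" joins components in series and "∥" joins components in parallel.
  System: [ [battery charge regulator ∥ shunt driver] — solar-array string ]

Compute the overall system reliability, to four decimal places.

0.7773

Parallel (battery charge regulator and shunt driver): 1 − (1 − 0.798200)(1 − 0.836100) = 0.966925
Series ([0.966925] and solar-array string): 0.966925 × 0.803900 = 0.7773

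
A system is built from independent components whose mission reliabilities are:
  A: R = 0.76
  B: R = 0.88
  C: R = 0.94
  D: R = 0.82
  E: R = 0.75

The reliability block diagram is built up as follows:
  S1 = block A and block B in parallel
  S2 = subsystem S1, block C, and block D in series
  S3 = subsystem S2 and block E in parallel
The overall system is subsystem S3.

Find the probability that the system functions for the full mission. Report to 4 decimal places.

Parallel (A and B): 1 − (1 − 0.760000)(1 − 0.880000) = 0.971200
Series ([0.971200], C, and D): 0.971200 × 0.940000 × 0.820000 = 0.748601
Parallel ([0.748601] and E): 1 − (1 − 0.748601)(1 − 0.750000) = 0.9372

0.9372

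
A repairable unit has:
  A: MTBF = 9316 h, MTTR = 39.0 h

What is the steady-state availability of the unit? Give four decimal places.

A(A) = MTBF/(MTBF+MTTR) = 9316/(9316+39.0) = 0.9958

0.9958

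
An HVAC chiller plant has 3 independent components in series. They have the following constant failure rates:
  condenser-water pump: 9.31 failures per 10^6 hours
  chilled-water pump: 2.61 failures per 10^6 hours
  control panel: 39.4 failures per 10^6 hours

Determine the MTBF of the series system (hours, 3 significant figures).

19500

Series of exponential components: λ_sys = Σ λ_i
λ_sys = 0.00000931 + 0.00000261 + 0.0000394 = 5.1320e-05 /h
MTBF = 1 / λ_sys = 19500 h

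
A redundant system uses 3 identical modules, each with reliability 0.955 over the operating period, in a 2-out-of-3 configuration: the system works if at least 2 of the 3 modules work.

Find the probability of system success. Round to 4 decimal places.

R = Σ_{i=2}^{3} C(3,i) p^i (1−p)^{3−i} with p = 0.955
C(3,2)·0.955^2·0.045^1 = 0.123123
C(3,3)·0.955^3·0.045^0 = 0.870984
Sum = 0.9941

0.9941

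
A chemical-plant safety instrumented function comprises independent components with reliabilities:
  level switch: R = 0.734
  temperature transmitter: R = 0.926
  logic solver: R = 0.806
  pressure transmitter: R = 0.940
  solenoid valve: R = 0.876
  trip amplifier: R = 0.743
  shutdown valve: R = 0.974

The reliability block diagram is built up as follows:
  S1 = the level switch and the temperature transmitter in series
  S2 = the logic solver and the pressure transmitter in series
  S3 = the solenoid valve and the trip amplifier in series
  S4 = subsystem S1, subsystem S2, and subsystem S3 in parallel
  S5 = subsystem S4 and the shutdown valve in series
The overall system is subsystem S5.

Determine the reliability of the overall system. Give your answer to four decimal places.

0.9476

Series (level switch and temperature transmitter): 0.734000 × 0.926000 = 0.679684
Series (logic solver and pressure transmitter): 0.806000 × 0.940000 = 0.757640
Series (solenoid valve and trip amplifier): 0.876000 × 0.743000 = 0.650868
Parallel ([0.679684], [0.757640], and [0.650868]): 1 − (1 − 0.679684)(1 − 0.757640)(1 − 0.650868) = 0.972896
Series ([0.972896] and shutdown valve): 0.972896 × 0.974000 = 0.9476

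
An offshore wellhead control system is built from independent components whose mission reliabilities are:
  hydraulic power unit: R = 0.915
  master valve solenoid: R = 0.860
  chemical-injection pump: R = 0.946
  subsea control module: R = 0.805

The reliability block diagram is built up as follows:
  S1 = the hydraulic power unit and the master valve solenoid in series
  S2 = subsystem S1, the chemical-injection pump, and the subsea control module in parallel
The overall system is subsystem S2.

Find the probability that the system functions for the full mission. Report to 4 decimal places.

0.9978

Series (hydraulic power unit and master valve solenoid): 0.915000 × 0.860000 = 0.786900
Parallel ([0.786900], chemical-injection pump, and subsea control module): 1 − (1 − 0.786900)(1 − 0.946000)(1 − 0.805000) = 0.9978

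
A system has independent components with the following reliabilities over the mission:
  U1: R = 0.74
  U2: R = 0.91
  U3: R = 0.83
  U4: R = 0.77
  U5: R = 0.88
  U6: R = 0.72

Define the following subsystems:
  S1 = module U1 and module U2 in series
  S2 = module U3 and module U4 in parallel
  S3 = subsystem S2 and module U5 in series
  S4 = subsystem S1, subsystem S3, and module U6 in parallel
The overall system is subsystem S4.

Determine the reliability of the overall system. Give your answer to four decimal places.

0.9859

Series (U1 and U2): 0.740000 × 0.910000 = 0.673400
Parallel (U3 and U4): 1 − (1 − 0.830000)(1 − 0.770000) = 0.960900
Series ([0.960900] and U5): 0.960900 × 0.880000 = 0.845592
Parallel ([0.673400], [0.845592], and U6): 1 − (1 − 0.673400)(1 − 0.845592)(1 − 0.720000) = 0.9859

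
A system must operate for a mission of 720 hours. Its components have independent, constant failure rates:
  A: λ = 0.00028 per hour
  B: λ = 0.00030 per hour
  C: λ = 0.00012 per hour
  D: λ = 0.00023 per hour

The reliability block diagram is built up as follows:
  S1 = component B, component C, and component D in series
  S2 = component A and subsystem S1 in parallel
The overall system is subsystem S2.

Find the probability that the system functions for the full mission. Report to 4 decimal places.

R(A) = exp(−0.00028 × 720) = 0.817422
R(B) = exp(−0.00030 × 720) = 0.805735
R(C) = exp(−0.00012 × 720) = 0.917227
R(D) = exp(−0.00023 × 720) = 0.847385
Series (B, C, and D): 0.805735 × 0.917227 × 0.847385 = 0.626253
Parallel (A and [0.626253]): 1 − (1 − 0.817422)(1 − 0.626253) = 0.9318

0.9318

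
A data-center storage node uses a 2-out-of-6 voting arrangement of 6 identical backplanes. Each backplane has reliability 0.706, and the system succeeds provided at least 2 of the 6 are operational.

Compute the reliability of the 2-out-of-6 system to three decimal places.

0.990

R = Σ_{i=2}^{6} C(6,i) p^i (1−p)^{6−i} with p = 0.706
C(6,2)·0.706^2·0.294^4 = 0.05586
C(6,3)·0.706^3·0.294^3 = 0.17885
C(6,4)·0.706^4·0.294^2 = 0.32211
C(6,5)·0.706^5·0.294^1 = 0.30940
C(6,6)·0.706^6·0.294^0 = 0.12383
Sum = 0.990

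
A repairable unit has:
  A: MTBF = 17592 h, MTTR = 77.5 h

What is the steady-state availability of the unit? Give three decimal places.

0.996

A(A) = MTBF/(MTBF+MTTR) = 17592/(17592+77.5) = 0.996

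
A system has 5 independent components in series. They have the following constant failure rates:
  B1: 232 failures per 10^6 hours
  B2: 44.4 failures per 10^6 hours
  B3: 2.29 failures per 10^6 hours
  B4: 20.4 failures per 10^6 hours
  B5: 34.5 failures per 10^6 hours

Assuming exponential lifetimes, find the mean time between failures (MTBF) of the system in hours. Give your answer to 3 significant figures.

3000

Series of exponential components: λ_sys = Σ λ_i
λ_sys = 0.000232 + 0.0000444 + 0.00000229 + 0.0000204 + 0.0000345 = 3.3359e-04 /h
MTBF = 1 / λ_sys = 3000 h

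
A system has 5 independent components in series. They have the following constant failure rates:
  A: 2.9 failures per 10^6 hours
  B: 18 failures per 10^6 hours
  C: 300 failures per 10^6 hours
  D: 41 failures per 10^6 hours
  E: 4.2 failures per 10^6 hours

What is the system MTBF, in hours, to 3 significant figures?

Series of exponential components: λ_sys = Σ λ_i
λ_sys = 0.0000029 + 0.000018 + 0.00030 + 0.000041 + 0.0000042 = 3.6610e-04 /h
MTBF = 1 / λ_sys = 2730 h

2730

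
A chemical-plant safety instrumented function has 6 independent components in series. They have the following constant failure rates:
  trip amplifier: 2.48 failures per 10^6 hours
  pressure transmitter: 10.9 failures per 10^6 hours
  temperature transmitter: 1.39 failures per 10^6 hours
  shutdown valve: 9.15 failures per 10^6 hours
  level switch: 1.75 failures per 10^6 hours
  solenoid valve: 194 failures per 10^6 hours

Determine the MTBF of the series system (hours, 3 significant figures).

4550

Series of exponential components: λ_sys = Σ λ_i
λ_sys = 0.00000248 + 0.0000109 + 0.00000139 + 0.00000915 + 0.00000175 + 0.000194 = 2.1967e-04 /h
MTBF = 1 / λ_sys = 4550 h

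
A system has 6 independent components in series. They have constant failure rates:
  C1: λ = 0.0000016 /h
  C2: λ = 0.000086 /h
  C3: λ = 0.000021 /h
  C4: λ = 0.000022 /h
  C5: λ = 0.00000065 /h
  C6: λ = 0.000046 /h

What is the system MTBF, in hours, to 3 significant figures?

Series of exponential components: λ_sys = Σ λ_i
λ_sys = 0.0000016 + 0.000086 + 0.000021 + 0.000022 + 0.00000065 + 0.000046 = 1.7725e-04 /h
MTBF = 1 / λ_sys = 5640 h

5640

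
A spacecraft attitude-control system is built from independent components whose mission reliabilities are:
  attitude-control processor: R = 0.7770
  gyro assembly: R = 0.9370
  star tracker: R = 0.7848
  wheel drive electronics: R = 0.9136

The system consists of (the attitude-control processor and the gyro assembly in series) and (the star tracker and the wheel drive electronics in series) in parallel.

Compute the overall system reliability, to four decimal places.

Series (attitude-control processor and gyro assembly): 0.777000 × 0.937000 = 0.728049
Series (star tracker and wheel drive electronics): 0.784800 × 0.913600 = 0.716993
Parallel ([0.728049] and [0.716993]): 1 − (1 − 0.728049)(1 − 0.716993) = 0.9230

0.9230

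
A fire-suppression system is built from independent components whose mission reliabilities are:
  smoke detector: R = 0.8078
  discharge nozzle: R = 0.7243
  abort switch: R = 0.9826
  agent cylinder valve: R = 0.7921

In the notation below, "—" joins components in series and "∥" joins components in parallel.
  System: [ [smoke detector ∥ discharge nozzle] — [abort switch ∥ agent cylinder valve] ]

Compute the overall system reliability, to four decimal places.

Parallel (smoke detector and discharge nozzle): 1 − (1 − 0.807800)(1 − 0.724300) = 0.947010
Parallel (abort switch and agent cylinder valve): 1 − (1 − 0.982600)(1 − 0.792100) = 0.996383
Series ([0.947010] and [0.996383]): 0.947010 × 0.996383 = 0.9436

0.9436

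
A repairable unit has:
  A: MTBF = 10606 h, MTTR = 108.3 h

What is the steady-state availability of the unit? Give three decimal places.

0.990

A(A) = MTBF/(MTBF+MTTR) = 10606/(10606+108.3) = 0.990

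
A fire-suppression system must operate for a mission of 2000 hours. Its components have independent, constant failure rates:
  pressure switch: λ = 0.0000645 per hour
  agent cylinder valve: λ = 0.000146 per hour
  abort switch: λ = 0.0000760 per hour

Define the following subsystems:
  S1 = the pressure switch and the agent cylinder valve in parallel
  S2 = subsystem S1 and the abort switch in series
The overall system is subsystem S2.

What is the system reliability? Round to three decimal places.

0.833

R(pressure switch) = exp(−0.0000645 × 2000) = 0.87897
R(agent cylinder valve) = exp(−0.000146 × 2000) = 0.74677
R(abort switch) = exp(−0.0000760 × 2000) = 0.85899
Parallel (pressure switch and agent cylinder valve): 1 − (1 − 0.87897)(1 − 0.74677) = 0.96935
Series ([0.96935] and abort switch): 0.96935 × 0.85899 = 0.833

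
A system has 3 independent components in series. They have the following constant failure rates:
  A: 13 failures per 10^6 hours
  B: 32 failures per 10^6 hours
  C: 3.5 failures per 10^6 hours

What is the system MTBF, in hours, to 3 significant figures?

Series of exponential components: λ_sys = Σ λ_i
λ_sys = 0.000013 + 0.000032 + 0.0000035 = 4.8500e-05 /h
MTBF = 1 / λ_sys = 20600 h

20600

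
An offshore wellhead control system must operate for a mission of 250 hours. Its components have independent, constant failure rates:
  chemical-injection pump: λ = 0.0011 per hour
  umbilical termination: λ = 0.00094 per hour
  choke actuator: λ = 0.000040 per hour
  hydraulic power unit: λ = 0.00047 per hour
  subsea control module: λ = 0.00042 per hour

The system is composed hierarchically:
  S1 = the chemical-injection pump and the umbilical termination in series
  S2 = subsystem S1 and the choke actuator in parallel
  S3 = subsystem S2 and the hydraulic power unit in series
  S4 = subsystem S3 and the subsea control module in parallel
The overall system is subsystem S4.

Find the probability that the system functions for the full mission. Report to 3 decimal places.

0.989

R(chemical-injection pump) = exp(−0.0011 × 250) = 0.75957
R(umbilical termination) = exp(−0.00094 × 250) = 0.79057
R(choke actuator) = exp(−0.000040 × 250) = 0.99005
R(hydraulic power unit) = exp(−0.00047 × 250) = 0.88914
R(subsea control module) = exp(−0.00042 × 250) = 0.90032
Series (chemical-injection pump and umbilical termination): 0.75957 × 0.79057 = 0.60049
Parallel ([0.60049] and choke actuator): 1 − (1 − 0.60049)(1 − 0.99005) = 0.99602
Series ([0.99602] and hydraulic power unit): 0.99602 × 0.88914 = 0.88560
Parallel ([0.88560] and subsea control module): 1 − (1 − 0.88560)(1 − 0.90032) = 0.989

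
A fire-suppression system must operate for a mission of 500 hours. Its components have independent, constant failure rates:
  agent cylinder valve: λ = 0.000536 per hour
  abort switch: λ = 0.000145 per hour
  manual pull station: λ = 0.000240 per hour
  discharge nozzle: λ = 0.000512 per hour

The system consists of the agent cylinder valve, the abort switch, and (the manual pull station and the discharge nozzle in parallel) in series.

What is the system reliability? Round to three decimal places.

0.693

R(agent cylinder valve) = exp(−0.000536 × 500) = 0.76491
R(abort switch) = exp(−0.000145 × 500) = 0.93007
R(manual pull station) = exp(−0.000240 × 500) = 0.88692
R(discharge nozzle) = exp(−0.000512 × 500) = 0.77414
Parallel (manual pull station and discharge nozzle): 1 − (1 − 0.88692)(1 − 0.77414) = 0.97446
Series (agent cylinder valve, abort switch, and [0.97446]): 0.76491 × 0.93007 × 0.97446 = 0.693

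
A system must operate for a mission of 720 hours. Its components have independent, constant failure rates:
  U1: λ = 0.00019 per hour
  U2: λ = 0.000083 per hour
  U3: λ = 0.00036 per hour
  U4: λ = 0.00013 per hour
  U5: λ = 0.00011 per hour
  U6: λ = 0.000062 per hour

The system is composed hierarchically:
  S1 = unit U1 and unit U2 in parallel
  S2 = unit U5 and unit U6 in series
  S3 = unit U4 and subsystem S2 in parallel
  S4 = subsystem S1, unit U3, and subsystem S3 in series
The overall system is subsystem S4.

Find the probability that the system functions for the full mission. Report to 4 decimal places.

0.7580

R(U1) = exp(−0.00019 × 720) = 0.872145
R(U2) = exp(−0.000083 × 720) = 0.941991
R(U3) = exp(−0.00036 × 720) = 0.771669
R(U4) = exp(−0.00013 × 720) = 0.910647
R(U5) = exp(−0.00011 × 720) = 0.923855
R(U6) = exp(−0.000062 × 720) = 0.956342
Parallel (U1 and U2): 1 − (1 − 0.872145)(1 − 0.941991) = 0.992583
Series (U5 and U6): 0.923855 × 0.956342 = 0.883521
Parallel (U4 and [0.883521]): 1 − (1 − 0.910647)(1 − 0.883521) = 0.989592
Series ([0.992583], U3, and [0.989592]): 0.992583 × 0.771669 × 0.989592 = 0.7580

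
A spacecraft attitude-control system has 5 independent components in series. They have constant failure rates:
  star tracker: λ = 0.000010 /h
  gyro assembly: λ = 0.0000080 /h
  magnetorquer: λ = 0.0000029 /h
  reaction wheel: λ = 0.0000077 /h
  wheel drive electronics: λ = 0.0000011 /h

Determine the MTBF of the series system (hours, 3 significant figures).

33700

Series of exponential components: λ_sys = Σ λ_i
λ_sys = 0.000010 + 0.0000080 + 0.0000029 + 0.0000077 + 0.0000011 = 2.9700e-05 /h
MTBF = 1 / λ_sys = 33700 h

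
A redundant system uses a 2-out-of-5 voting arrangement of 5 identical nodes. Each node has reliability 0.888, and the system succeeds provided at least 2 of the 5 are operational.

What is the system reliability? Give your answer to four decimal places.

0.9993

R = Σ_{i=2}^{5} C(5,i) p^i (1−p)^{5−i} with p = 0.888
C(5,2)·0.888^2·0.112^3 = 0.011078
C(5,3)·0.888^3·0.112^2 = 0.087836
C(5,4)·0.888^4·0.112^1 = 0.348209
C(5,5)·0.888^5·0.112^0 = 0.552160
Sum = 0.9993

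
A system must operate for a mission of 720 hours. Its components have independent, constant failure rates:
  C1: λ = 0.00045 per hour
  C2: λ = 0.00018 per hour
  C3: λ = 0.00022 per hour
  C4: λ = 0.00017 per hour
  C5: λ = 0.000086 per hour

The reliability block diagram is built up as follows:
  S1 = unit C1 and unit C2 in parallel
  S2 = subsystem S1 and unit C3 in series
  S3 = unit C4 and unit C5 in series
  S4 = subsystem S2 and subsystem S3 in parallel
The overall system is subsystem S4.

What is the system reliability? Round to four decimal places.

R(C1) = exp(−0.00045 × 720) = 0.723250
R(C2) = exp(−0.00018 × 720) = 0.878447
R(C3) = exp(−0.00022 × 720) = 0.853508
R(C4) = exp(−0.00017 × 720) = 0.884794
R(C5) = exp(−0.000086 × 720) = 0.939958
Parallel (C1 and C2): 1 − (1 − 0.723250)(1 − 0.878447) = 0.966360
Series ([0.966360] and C3): 0.966360 × 0.853508 = 0.824796
Series (C4 and C5): 0.884794 × 0.939958 = 0.831669
Parallel ([0.824796] and [0.831669]): 1 − (1 − 0.824796)(1 − 0.831669) = 0.9705

0.9705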